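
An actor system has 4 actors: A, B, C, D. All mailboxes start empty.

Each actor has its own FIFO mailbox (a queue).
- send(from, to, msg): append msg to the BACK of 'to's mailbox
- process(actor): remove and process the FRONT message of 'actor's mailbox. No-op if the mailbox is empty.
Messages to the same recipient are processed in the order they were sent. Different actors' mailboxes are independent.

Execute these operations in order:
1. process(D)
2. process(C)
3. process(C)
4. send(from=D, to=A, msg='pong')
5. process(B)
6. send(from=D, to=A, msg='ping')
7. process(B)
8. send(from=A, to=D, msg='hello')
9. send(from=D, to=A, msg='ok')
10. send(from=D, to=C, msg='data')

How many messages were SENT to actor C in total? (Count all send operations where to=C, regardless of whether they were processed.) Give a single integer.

After 1 (process(D)): A:[] B:[] C:[] D:[]
After 2 (process(C)): A:[] B:[] C:[] D:[]
After 3 (process(C)): A:[] B:[] C:[] D:[]
After 4 (send(from=D, to=A, msg='pong')): A:[pong] B:[] C:[] D:[]
After 5 (process(B)): A:[pong] B:[] C:[] D:[]
After 6 (send(from=D, to=A, msg='ping')): A:[pong,ping] B:[] C:[] D:[]
After 7 (process(B)): A:[pong,ping] B:[] C:[] D:[]
After 8 (send(from=A, to=D, msg='hello')): A:[pong,ping] B:[] C:[] D:[hello]
After 9 (send(from=D, to=A, msg='ok')): A:[pong,ping,ok] B:[] C:[] D:[hello]
After 10 (send(from=D, to=C, msg='data')): A:[pong,ping,ok] B:[] C:[data] D:[hello]

Answer: 1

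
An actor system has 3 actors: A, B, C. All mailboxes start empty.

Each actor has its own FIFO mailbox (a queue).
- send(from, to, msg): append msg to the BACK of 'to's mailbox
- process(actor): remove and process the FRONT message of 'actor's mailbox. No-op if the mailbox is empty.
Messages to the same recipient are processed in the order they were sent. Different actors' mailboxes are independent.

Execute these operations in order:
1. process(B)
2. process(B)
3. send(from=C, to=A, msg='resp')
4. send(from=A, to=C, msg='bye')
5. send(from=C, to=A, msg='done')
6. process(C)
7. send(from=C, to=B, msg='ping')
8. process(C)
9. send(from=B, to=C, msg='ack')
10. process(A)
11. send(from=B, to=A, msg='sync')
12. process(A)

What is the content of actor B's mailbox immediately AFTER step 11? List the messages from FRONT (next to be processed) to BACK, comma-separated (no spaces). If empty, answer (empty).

After 1 (process(B)): A:[] B:[] C:[]
After 2 (process(B)): A:[] B:[] C:[]
After 3 (send(from=C, to=A, msg='resp')): A:[resp] B:[] C:[]
After 4 (send(from=A, to=C, msg='bye')): A:[resp] B:[] C:[bye]
After 5 (send(from=C, to=A, msg='done')): A:[resp,done] B:[] C:[bye]
After 6 (process(C)): A:[resp,done] B:[] C:[]
After 7 (send(from=C, to=B, msg='ping')): A:[resp,done] B:[ping] C:[]
After 8 (process(C)): A:[resp,done] B:[ping] C:[]
After 9 (send(from=B, to=C, msg='ack')): A:[resp,done] B:[ping] C:[ack]
After 10 (process(A)): A:[done] B:[ping] C:[ack]
After 11 (send(from=B, to=A, msg='sync')): A:[done,sync] B:[ping] C:[ack]

ping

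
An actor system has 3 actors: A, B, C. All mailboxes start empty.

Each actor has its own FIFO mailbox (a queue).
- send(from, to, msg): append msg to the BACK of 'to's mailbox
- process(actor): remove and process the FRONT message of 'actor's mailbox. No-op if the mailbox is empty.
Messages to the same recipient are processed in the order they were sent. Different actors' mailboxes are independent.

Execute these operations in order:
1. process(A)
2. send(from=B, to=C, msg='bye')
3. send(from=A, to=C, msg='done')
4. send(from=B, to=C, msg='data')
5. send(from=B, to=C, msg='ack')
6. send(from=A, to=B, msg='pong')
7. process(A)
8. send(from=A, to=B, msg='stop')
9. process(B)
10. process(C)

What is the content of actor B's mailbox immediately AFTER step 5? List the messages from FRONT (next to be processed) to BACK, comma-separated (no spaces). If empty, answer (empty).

After 1 (process(A)): A:[] B:[] C:[]
After 2 (send(from=B, to=C, msg='bye')): A:[] B:[] C:[bye]
After 3 (send(from=A, to=C, msg='done')): A:[] B:[] C:[bye,done]
After 4 (send(from=B, to=C, msg='data')): A:[] B:[] C:[bye,done,data]
After 5 (send(from=B, to=C, msg='ack')): A:[] B:[] C:[bye,done,data,ack]

(empty)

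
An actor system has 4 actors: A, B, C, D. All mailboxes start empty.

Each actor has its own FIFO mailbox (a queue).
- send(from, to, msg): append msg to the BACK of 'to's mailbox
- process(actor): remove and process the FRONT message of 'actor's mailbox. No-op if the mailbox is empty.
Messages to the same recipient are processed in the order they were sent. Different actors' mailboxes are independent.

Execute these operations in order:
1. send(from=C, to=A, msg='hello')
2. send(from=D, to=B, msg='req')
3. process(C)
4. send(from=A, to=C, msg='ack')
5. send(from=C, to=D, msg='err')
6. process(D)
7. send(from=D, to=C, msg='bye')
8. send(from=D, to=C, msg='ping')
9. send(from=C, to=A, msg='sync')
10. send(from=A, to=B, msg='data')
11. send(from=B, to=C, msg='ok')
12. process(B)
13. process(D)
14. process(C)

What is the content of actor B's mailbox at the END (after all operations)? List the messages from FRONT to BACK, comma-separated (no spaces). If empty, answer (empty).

Answer: data

Derivation:
After 1 (send(from=C, to=A, msg='hello')): A:[hello] B:[] C:[] D:[]
After 2 (send(from=D, to=B, msg='req')): A:[hello] B:[req] C:[] D:[]
After 3 (process(C)): A:[hello] B:[req] C:[] D:[]
After 4 (send(from=A, to=C, msg='ack')): A:[hello] B:[req] C:[ack] D:[]
After 5 (send(from=C, to=D, msg='err')): A:[hello] B:[req] C:[ack] D:[err]
After 6 (process(D)): A:[hello] B:[req] C:[ack] D:[]
After 7 (send(from=D, to=C, msg='bye')): A:[hello] B:[req] C:[ack,bye] D:[]
After 8 (send(from=D, to=C, msg='ping')): A:[hello] B:[req] C:[ack,bye,ping] D:[]
After 9 (send(from=C, to=A, msg='sync')): A:[hello,sync] B:[req] C:[ack,bye,ping] D:[]
After 10 (send(from=A, to=B, msg='data')): A:[hello,sync] B:[req,data] C:[ack,bye,ping] D:[]
After 11 (send(from=B, to=C, msg='ok')): A:[hello,sync] B:[req,data] C:[ack,bye,ping,ok] D:[]
After 12 (process(B)): A:[hello,sync] B:[data] C:[ack,bye,ping,ok] D:[]
After 13 (process(D)): A:[hello,sync] B:[data] C:[ack,bye,ping,ok] D:[]
After 14 (process(C)): A:[hello,sync] B:[data] C:[bye,ping,ok] D:[]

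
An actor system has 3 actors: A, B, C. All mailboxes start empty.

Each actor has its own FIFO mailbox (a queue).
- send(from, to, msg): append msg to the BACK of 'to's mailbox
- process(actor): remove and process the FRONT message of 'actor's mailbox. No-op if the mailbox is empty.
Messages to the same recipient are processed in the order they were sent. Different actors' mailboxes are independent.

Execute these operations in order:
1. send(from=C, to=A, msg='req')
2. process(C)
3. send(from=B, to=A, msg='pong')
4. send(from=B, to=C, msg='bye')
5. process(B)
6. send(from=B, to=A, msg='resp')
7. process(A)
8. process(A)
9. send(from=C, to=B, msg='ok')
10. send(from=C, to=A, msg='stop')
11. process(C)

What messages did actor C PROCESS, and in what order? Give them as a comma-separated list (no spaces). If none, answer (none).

Answer: bye

Derivation:
After 1 (send(from=C, to=A, msg='req')): A:[req] B:[] C:[]
After 2 (process(C)): A:[req] B:[] C:[]
After 3 (send(from=B, to=A, msg='pong')): A:[req,pong] B:[] C:[]
After 4 (send(from=B, to=C, msg='bye')): A:[req,pong] B:[] C:[bye]
After 5 (process(B)): A:[req,pong] B:[] C:[bye]
After 6 (send(from=B, to=A, msg='resp')): A:[req,pong,resp] B:[] C:[bye]
After 7 (process(A)): A:[pong,resp] B:[] C:[bye]
After 8 (process(A)): A:[resp] B:[] C:[bye]
After 9 (send(from=C, to=B, msg='ok')): A:[resp] B:[ok] C:[bye]
After 10 (send(from=C, to=A, msg='stop')): A:[resp,stop] B:[ok] C:[bye]
After 11 (process(C)): A:[resp,stop] B:[ok] C:[]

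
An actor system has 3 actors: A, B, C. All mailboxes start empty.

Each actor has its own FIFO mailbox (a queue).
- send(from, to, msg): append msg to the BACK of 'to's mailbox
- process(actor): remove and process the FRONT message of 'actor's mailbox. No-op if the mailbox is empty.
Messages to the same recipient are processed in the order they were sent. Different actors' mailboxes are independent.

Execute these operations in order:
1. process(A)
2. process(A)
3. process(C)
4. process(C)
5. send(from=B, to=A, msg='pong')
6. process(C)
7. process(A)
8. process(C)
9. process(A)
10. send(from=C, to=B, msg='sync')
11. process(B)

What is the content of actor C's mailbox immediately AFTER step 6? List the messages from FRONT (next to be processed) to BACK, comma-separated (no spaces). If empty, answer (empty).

After 1 (process(A)): A:[] B:[] C:[]
After 2 (process(A)): A:[] B:[] C:[]
After 3 (process(C)): A:[] B:[] C:[]
After 4 (process(C)): A:[] B:[] C:[]
After 5 (send(from=B, to=A, msg='pong')): A:[pong] B:[] C:[]
After 6 (process(C)): A:[pong] B:[] C:[]

(empty)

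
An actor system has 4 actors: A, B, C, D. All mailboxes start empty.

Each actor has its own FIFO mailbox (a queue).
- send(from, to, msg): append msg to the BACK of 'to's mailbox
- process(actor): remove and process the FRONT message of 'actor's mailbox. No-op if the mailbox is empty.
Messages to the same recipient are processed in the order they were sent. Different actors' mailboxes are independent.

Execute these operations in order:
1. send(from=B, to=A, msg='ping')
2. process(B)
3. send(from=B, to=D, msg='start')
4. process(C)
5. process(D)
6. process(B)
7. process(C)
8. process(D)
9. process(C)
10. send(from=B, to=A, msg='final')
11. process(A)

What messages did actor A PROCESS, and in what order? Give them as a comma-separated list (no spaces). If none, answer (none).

After 1 (send(from=B, to=A, msg='ping')): A:[ping] B:[] C:[] D:[]
After 2 (process(B)): A:[ping] B:[] C:[] D:[]
After 3 (send(from=B, to=D, msg='start')): A:[ping] B:[] C:[] D:[start]
After 4 (process(C)): A:[ping] B:[] C:[] D:[start]
After 5 (process(D)): A:[ping] B:[] C:[] D:[]
After 6 (process(B)): A:[ping] B:[] C:[] D:[]
After 7 (process(C)): A:[ping] B:[] C:[] D:[]
After 8 (process(D)): A:[ping] B:[] C:[] D:[]
After 9 (process(C)): A:[ping] B:[] C:[] D:[]
After 10 (send(from=B, to=A, msg='final')): A:[ping,final] B:[] C:[] D:[]
After 11 (process(A)): A:[final] B:[] C:[] D:[]

Answer: ping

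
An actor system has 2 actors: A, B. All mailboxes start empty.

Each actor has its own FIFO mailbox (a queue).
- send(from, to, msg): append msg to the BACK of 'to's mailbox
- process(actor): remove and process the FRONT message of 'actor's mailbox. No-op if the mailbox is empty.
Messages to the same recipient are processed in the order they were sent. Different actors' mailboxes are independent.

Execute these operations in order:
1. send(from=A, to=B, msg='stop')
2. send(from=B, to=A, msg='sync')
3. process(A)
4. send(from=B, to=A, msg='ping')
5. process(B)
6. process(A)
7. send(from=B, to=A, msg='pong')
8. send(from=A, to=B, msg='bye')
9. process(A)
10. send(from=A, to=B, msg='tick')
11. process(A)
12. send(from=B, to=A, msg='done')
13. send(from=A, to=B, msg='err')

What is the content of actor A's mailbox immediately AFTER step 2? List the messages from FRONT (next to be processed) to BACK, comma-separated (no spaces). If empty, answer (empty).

After 1 (send(from=A, to=B, msg='stop')): A:[] B:[stop]
After 2 (send(from=B, to=A, msg='sync')): A:[sync] B:[stop]

sync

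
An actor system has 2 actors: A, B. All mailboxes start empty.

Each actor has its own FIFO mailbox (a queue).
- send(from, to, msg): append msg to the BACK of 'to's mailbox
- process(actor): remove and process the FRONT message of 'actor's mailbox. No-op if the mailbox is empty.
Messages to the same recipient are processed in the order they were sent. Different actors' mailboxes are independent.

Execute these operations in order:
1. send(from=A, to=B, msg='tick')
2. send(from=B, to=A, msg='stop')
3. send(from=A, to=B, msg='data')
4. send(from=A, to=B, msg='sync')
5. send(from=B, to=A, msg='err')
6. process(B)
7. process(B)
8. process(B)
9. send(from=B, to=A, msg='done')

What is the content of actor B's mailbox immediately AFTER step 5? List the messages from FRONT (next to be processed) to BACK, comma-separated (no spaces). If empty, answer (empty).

After 1 (send(from=A, to=B, msg='tick')): A:[] B:[tick]
After 2 (send(from=B, to=A, msg='stop')): A:[stop] B:[tick]
After 3 (send(from=A, to=B, msg='data')): A:[stop] B:[tick,data]
After 4 (send(from=A, to=B, msg='sync')): A:[stop] B:[tick,data,sync]
After 5 (send(from=B, to=A, msg='err')): A:[stop,err] B:[tick,data,sync]

tick,data,sync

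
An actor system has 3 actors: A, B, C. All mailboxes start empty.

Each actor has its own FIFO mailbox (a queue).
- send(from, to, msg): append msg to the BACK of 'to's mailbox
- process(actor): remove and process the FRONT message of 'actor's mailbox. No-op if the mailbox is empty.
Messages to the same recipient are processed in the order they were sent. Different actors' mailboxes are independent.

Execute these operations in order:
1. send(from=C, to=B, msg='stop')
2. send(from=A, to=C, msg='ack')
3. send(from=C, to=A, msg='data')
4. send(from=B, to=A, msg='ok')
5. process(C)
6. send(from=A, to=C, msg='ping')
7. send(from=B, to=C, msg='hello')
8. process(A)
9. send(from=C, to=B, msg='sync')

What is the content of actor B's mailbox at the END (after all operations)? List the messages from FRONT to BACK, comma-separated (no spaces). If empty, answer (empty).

After 1 (send(from=C, to=B, msg='stop')): A:[] B:[stop] C:[]
After 2 (send(from=A, to=C, msg='ack')): A:[] B:[stop] C:[ack]
After 3 (send(from=C, to=A, msg='data')): A:[data] B:[stop] C:[ack]
After 4 (send(from=B, to=A, msg='ok')): A:[data,ok] B:[stop] C:[ack]
After 5 (process(C)): A:[data,ok] B:[stop] C:[]
After 6 (send(from=A, to=C, msg='ping')): A:[data,ok] B:[stop] C:[ping]
After 7 (send(from=B, to=C, msg='hello')): A:[data,ok] B:[stop] C:[ping,hello]
After 8 (process(A)): A:[ok] B:[stop] C:[ping,hello]
After 9 (send(from=C, to=B, msg='sync')): A:[ok] B:[stop,sync] C:[ping,hello]

Answer: stop,sync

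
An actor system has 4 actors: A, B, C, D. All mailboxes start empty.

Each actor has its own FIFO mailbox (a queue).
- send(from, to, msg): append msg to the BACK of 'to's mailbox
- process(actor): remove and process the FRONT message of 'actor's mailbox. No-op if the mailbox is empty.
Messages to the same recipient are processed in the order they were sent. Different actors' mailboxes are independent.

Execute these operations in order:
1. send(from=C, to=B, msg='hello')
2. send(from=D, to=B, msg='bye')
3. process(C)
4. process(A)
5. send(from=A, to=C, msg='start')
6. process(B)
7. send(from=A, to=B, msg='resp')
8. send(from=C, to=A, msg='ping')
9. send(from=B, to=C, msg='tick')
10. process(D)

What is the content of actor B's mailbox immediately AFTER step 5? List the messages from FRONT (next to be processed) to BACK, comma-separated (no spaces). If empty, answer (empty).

After 1 (send(from=C, to=B, msg='hello')): A:[] B:[hello] C:[] D:[]
After 2 (send(from=D, to=B, msg='bye')): A:[] B:[hello,bye] C:[] D:[]
After 3 (process(C)): A:[] B:[hello,bye] C:[] D:[]
After 4 (process(A)): A:[] B:[hello,bye] C:[] D:[]
After 5 (send(from=A, to=C, msg='start')): A:[] B:[hello,bye] C:[start] D:[]

hello,bye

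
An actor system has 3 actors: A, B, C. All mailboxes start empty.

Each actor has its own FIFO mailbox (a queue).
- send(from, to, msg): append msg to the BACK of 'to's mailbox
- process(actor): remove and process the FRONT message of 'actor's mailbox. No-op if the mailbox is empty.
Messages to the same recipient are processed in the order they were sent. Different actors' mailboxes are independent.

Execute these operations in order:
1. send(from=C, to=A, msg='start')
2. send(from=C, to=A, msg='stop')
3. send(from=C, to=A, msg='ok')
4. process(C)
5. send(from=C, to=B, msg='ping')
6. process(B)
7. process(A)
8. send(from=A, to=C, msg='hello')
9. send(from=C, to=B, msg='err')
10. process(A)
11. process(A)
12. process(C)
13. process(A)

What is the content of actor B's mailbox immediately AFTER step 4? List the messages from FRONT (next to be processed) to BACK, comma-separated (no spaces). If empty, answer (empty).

After 1 (send(from=C, to=A, msg='start')): A:[start] B:[] C:[]
After 2 (send(from=C, to=A, msg='stop')): A:[start,stop] B:[] C:[]
After 3 (send(from=C, to=A, msg='ok')): A:[start,stop,ok] B:[] C:[]
After 4 (process(C)): A:[start,stop,ok] B:[] C:[]

(empty)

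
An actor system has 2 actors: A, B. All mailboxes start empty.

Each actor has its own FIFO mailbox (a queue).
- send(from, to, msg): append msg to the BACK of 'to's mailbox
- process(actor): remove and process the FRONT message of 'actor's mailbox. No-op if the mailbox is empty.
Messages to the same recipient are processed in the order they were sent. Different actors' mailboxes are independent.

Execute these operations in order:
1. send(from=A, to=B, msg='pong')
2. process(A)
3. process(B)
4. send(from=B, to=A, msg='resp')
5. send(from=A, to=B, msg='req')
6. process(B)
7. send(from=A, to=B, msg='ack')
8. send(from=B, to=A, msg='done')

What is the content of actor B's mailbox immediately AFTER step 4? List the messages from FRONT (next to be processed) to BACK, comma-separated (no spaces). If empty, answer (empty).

After 1 (send(from=A, to=B, msg='pong')): A:[] B:[pong]
After 2 (process(A)): A:[] B:[pong]
After 3 (process(B)): A:[] B:[]
After 4 (send(from=B, to=A, msg='resp')): A:[resp] B:[]

(empty)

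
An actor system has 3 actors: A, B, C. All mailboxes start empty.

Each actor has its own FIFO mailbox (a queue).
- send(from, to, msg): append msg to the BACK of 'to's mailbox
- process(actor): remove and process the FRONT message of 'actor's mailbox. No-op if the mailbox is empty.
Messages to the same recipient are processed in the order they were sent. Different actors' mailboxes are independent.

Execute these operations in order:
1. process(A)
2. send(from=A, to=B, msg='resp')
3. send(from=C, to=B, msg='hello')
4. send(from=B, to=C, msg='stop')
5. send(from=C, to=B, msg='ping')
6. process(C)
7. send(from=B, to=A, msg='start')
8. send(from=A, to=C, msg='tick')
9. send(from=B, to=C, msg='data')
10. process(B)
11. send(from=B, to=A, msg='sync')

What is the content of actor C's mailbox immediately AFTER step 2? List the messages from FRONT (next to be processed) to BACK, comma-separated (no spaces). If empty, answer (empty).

After 1 (process(A)): A:[] B:[] C:[]
After 2 (send(from=A, to=B, msg='resp')): A:[] B:[resp] C:[]

(empty)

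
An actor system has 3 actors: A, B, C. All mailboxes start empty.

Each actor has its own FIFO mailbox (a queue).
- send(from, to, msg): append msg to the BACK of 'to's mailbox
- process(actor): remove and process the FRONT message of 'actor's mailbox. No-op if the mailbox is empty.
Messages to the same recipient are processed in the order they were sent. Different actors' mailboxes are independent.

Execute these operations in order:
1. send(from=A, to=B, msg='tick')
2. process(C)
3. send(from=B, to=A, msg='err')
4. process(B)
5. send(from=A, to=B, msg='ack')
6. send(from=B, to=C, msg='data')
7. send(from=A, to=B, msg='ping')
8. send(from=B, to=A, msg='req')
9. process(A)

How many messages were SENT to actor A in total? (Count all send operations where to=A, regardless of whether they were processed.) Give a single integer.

After 1 (send(from=A, to=B, msg='tick')): A:[] B:[tick] C:[]
After 2 (process(C)): A:[] B:[tick] C:[]
After 3 (send(from=B, to=A, msg='err')): A:[err] B:[tick] C:[]
After 4 (process(B)): A:[err] B:[] C:[]
After 5 (send(from=A, to=B, msg='ack')): A:[err] B:[ack] C:[]
After 6 (send(from=B, to=C, msg='data')): A:[err] B:[ack] C:[data]
After 7 (send(from=A, to=B, msg='ping')): A:[err] B:[ack,ping] C:[data]
After 8 (send(from=B, to=A, msg='req')): A:[err,req] B:[ack,ping] C:[data]
After 9 (process(A)): A:[req] B:[ack,ping] C:[data]

Answer: 2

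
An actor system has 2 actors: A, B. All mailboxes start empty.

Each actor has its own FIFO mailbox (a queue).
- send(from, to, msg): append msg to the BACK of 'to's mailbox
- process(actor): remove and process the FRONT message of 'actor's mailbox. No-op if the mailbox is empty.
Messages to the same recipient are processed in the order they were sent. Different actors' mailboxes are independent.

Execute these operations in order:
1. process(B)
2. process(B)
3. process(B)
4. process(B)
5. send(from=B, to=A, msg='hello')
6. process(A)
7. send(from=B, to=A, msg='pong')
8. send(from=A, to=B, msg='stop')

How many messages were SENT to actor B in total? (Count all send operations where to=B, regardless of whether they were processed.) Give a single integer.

Answer: 1

Derivation:
After 1 (process(B)): A:[] B:[]
After 2 (process(B)): A:[] B:[]
After 3 (process(B)): A:[] B:[]
After 4 (process(B)): A:[] B:[]
After 5 (send(from=B, to=A, msg='hello')): A:[hello] B:[]
After 6 (process(A)): A:[] B:[]
After 7 (send(from=B, to=A, msg='pong')): A:[pong] B:[]
After 8 (send(from=A, to=B, msg='stop')): A:[pong] B:[stop]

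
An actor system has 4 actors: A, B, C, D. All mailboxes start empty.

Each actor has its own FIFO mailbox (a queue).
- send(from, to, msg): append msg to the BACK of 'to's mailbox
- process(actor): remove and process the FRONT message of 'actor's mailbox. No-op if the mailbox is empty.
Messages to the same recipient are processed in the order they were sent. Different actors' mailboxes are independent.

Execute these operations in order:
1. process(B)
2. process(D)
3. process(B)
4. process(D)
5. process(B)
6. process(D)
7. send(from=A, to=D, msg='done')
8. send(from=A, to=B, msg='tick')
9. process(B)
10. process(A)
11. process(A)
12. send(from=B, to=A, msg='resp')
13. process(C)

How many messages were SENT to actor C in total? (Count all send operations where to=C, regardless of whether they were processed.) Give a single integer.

Answer: 0

Derivation:
After 1 (process(B)): A:[] B:[] C:[] D:[]
After 2 (process(D)): A:[] B:[] C:[] D:[]
After 3 (process(B)): A:[] B:[] C:[] D:[]
After 4 (process(D)): A:[] B:[] C:[] D:[]
After 5 (process(B)): A:[] B:[] C:[] D:[]
After 6 (process(D)): A:[] B:[] C:[] D:[]
After 7 (send(from=A, to=D, msg='done')): A:[] B:[] C:[] D:[done]
After 8 (send(from=A, to=B, msg='tick')): A:[] B:[tick] C:[] D:[done]
After 9 (process(B)): A:[] B:[] C:[] D:[done]
After 10 (process(A)): A:[] B:[] C:[] D:[done]
After 11 (process(A)): A:[] B:[] C:[] D:[done]
After 12 (send(from=B, to=A, msg='resp')): A:[resp] B:[] C:[] D:[done]
After 13 (process(C)): A:[resp] B:[] C:[] D:[done]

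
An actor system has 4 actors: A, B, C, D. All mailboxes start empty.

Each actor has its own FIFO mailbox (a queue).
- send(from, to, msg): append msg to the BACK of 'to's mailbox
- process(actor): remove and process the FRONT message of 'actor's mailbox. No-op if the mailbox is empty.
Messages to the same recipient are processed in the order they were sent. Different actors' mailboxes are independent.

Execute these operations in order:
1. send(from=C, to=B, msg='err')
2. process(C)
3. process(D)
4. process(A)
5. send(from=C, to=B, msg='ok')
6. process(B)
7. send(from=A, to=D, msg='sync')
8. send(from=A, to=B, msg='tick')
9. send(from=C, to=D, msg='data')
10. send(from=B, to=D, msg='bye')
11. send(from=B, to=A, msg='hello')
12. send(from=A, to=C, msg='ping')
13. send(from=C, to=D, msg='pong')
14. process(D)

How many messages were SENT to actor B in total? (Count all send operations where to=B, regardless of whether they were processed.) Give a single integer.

After 1 (send(from=C, to=B, msg='err')): A:[] B:[err] C:[] D:[]
After 2 (process(C)): A:[] B:[err] C:[] D:[]
After 3 (process(D)): A:[] B:[err] C:[] D:[]
After 4 (process(A)): A:[] B:[err] C:[] D:[]
After 5 (send(from=C, to=B, msg='ok')): A:[] B:[err,ok] C:[] D:[]
After 6 (process(B)): A:[] B:[ok] C:[] D:[]
After 7 (send(from=A, to=D, msg='sync')): A:[] B:[ok] C:[] D:[sync]
After 8 (send(from=A, to=B, msg='tick')): A:[] B:[ok,tick] C:[] D:[sync]
After 9 (send(from=C, to=D, msg='data')): A:[] B:[ok,tick] C:[] D:[sync,data]
After 10 (send(from=B, to=D, msg='bye')): A:[] B:[ok,tick] C:[] D:[sync,data,bye]
After 11 (send(from=B, to=A, msg='hello')): A:[hello] B:[ok,tick] C:[] D:[sync,data,bye]
After 12 (send(from=A, to=C, msg='ping')): A:[hello] B:[ok,tick] C:[ping] D:[sync,data,bye]
After 13 (send(from=C, to=D, msg='pong')): A:[hello] B:[ok,tick] C:[ping] D:[sync,data,bye,pong]
After 14 (process(D)): A:[hello] B:[ok,tick] C:[ping] D:[data,bye,pong]

Answer: 3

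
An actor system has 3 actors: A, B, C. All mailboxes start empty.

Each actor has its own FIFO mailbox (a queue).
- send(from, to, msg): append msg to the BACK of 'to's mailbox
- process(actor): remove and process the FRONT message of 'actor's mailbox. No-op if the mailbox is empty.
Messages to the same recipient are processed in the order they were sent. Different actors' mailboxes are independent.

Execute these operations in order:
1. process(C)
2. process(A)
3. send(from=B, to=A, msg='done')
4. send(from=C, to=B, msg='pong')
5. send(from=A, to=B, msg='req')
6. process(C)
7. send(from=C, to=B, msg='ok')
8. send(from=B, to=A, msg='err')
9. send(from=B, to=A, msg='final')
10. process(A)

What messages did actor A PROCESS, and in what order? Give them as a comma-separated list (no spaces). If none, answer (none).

After 1 (process(C)): A:[] B:[] C:[]
After 2 (process(A)): A:[] B:[] C:[]
After 3 (send(from=B, to=A, msg='done')): A:[done] B:[] C:[]
After 4 (send(from=C, to=B, msg='pong')): A:[done] B:[pong] C:[]
After 5 (send(from=A, to=B, msg='req')): A:[done] B:[pong,req] C:[]
After 6 (process(C)): A:[done] B:[pong,req] C:[]
After 7 (send(from=C, to=B, msg='ok')): A:[done] B:[pong,req,ok] C:[]
After 8 (send(from=B, to=A, msg='err')): A:[done,err] B:[pong,req,ok] C:[]
After 9 (send(from=B, to=A, msg='final')): A:[done,err,final] B:[pong,req,ok] C:[]
After 10 (process(A)): A:[err,final] B:[pong,req,ok] C:[]

Answer: done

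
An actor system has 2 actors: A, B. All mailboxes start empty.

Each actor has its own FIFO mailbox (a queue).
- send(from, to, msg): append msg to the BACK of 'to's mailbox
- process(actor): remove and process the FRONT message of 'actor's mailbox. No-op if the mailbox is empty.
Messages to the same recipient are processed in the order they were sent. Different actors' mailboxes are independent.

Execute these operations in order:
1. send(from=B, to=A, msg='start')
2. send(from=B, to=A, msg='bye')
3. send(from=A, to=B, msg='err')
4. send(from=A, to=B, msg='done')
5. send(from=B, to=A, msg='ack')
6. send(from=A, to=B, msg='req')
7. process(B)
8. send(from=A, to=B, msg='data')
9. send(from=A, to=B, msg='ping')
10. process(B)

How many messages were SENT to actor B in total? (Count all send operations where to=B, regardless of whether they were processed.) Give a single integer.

Answer: 5

Derivation:
After 1 (send(from=B, to=A, msg='start')): A:[start] B:[]
After 2 (send(from=B, to=A, msg='bye')): A:[start,bye] B:[]
After 3 (send(from=A, to=B, msg='err')): A:[start,bye] B:[err]
After 4 (send(from=A, to=B, msg='done')): A:[start,bye] B:[err,done]
After 5 (send(from=B, to=A, msg='ack')): A:[start,bye,ack] B:[err,done]
After 6 (send(from=A, to=B, msg='req')): A:[start,bye,ack] B:[err,done,req]
After 7 (process(B)): A:[start,bye,ack] B:[done,req]
After 8 (send(from=A, to=B, msg='data')): A:[start,bye,ack] B:[done,req,data]
After 9 (send(from=A, to=B, msg='ping')): A:[start,bye,ack] B:[done,req,data,ping]
After 10 (process(B)): A:[start,bye,ack] B:[req,data,ping]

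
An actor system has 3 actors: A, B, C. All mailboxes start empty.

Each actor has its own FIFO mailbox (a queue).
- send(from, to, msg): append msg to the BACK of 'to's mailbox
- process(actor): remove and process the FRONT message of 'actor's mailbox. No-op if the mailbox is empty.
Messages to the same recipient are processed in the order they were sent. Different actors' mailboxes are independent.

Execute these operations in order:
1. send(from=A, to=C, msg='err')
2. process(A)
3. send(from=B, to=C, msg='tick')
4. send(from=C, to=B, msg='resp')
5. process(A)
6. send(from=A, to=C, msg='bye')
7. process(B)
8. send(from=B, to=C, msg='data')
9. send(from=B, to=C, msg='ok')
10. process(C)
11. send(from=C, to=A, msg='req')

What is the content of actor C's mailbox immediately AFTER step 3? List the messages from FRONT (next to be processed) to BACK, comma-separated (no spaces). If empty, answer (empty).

After 1 (send(from=A, to=C, msg='err')): A:[] B:[] C:[err]
After 2 (process(A)): A:[] B:[] C:[err]
After 3 (send(from=B, to=C, msg='tick')): A:[] B:[] C:[err,tick]

err,tick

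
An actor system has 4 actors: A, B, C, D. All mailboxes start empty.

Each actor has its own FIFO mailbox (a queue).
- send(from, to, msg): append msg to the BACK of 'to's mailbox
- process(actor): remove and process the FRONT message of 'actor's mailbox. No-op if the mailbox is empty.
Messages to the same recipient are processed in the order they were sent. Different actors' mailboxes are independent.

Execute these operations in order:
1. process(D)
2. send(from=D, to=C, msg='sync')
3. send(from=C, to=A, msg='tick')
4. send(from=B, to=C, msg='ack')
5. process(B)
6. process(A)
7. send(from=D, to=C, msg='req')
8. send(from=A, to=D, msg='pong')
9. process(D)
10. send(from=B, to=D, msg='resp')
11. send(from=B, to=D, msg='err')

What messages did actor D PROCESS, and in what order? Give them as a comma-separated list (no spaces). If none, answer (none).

Answer: pong

Derivation:
After 1 (process(D)): A:[] B:[] C:[] D:[]
After 2 (send(from=D, to=C, msg='sync')): A:[] B:[] C:[sync] D:[]
After 3 (send(from=C, to=A, msg='tick')): A:[tick] B:[] C:[sync] D:[]
After 4 (send(from=B, to=C, msg='ack')): A:[tick] B:[] C:[sync,ack] D:[]
After 5 (process(B)): A:[tick] B:[] C:[sync,ack] D:[]
After 6 (process(A)): A:[] B:[] C:[sync,ack] D:[]
After 7 (send(from=D, to=C, msg='req')): A:[] B:[] C:[sync,ack,req] D:[]
After 8 (send(from=A, to=D, msg='pong')): A:[] B:[] C:[sync,ack,req] D:[pong]
After 9 (process(D)): A:[] B:[] C:[sync,ack,req] D:[]
After 10 (send(from=B, to=D, msg='resp')): A:[] B:[] C:[sync,ack,req] D:[resp]
After 11 (send(from=B, to=D, msg='err')): A:[] B:[] C:[sync,ack,req] D:[resp,err]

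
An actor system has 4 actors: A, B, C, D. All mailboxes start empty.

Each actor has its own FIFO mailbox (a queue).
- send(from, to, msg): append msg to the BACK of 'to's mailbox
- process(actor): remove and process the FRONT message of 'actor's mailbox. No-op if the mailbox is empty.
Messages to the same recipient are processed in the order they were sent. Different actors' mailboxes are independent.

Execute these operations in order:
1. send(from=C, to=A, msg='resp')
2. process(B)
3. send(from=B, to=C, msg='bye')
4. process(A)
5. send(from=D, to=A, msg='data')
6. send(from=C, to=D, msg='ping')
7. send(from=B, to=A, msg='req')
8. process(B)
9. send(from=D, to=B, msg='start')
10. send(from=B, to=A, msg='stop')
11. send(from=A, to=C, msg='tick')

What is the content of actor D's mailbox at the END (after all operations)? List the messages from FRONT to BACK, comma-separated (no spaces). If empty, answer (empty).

Answer: ping

Derivation:
After 1 (send(from=C, to=A, msg='resp')): A:[resp] B:[] C:[] D:[]
After 2 (process(B)): A:[resp] B:[] C:[] D:[]
After 3 (send(from=B, to=C, msg='bye')): A:[resp] B:[] C:[bye] D:[]
After 4 (process(A)): A:[] B:[] C:[bye] D:[]
After 5 (send(from=D, to=A, msg='data')): A:[data] B:[] C:[bye] D:[]
After 6 (send(from=C, to=D, msg='ping')): A:[data] B:[] C:[bye] D:[ping]
After 7 (send(from=B, to=A, msg='req')): A:[data,req] B:[] C:[bye] D:[ping]
After 8 (process(B)): A:[data,req] B:[] C:[bye] D:[ping]
After 9 (send(from=D, to=B, msg='start')): A:[data,req] B:[start] C:[bye] D:[ping]
After 10 (send(from=B, to=A, msg='stop')): A:[data,req,stop] B:[start] C:[bye] D:[ping]
After 11 (send(from=A, to=C, msg='tick')): A:[data,req,stop] B:[start] C:[bye,tick] D:[ping]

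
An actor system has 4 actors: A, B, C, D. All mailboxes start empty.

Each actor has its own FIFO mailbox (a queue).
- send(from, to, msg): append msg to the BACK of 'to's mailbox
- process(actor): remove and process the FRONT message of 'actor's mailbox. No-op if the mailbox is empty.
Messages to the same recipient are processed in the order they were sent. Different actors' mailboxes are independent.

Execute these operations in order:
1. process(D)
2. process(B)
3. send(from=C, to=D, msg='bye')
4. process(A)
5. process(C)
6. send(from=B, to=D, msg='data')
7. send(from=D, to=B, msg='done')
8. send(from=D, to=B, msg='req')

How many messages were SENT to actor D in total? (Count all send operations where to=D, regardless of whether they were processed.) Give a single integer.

Answer: 2

Derivation:
After 1 (process(D)): A:[] B:[] C:[] D:[]
After 2 (process(B)): A:[] B:[] C:[] D:[]
After 3 (send(from=C, to=D, msg='bye')): A:[] B:[] C:[] D:[bye]
After 4 (process(A)): A:[] B:[] C:[] D:[bye]
After 5 (process(C)): A:[] B:[] C:[] D:[bye]
After 6 (send(from=B, to=D, msg='data')): A:[] B:[] C:[] D:[bye,data]
After 7 (send(from=D, to=B, msg='done')): A:[] B:[done] C:[] D:[bye,data]
After 8 (send(from=D, to=B, msg='req')): A:[] B:[done,req] C:[] D:[bye,data]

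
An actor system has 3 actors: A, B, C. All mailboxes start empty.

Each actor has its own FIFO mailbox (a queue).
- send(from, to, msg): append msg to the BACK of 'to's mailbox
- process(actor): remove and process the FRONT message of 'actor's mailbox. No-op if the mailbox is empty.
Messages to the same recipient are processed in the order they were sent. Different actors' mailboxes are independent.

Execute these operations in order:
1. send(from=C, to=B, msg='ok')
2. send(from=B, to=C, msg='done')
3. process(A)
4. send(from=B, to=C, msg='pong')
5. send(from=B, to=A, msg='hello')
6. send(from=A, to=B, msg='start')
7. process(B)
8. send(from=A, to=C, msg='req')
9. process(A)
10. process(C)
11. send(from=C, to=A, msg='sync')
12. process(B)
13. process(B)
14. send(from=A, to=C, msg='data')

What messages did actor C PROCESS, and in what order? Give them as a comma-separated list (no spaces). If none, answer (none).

After 1 (send(from=C, to=B, msg='ok')): A:[] B:[ok] C:[]
After 2 (send(from=B, to=C, msg='done')): A:[] B:[ok] C:[done]
After 3 (process(A)): A:[] B:[ok] C:[done]
After 4 (send(from=B, to=C, msg='pong')): A:[] B:[ok] C:[done,pong]
After 5 (send(from=B, to=A, msg='hello')): A:[hello] B:[ok] C:[done,pong]
After 6 (send(from=A, to=B, msg='start')): A:[hello] B:[ok,start] C:[done,pong]
After 7 (process(B)): A:[hello] B:[start] C:[done,pong]
After 8 (send(from=A, to=C, msg='req')): A:[hello] B:[start] C:[done,pong,req]
After 9 (process(A)): A:[] B:[start] C:[done,pong,req]
After 10 (process(C)): A:[] B:[start] C:[pong,req]
After 11 (send(from=C, to=A, msg='sync')): A:[sync] B:[start] C:[pong,req]
After 12 (process(B)): A:[sync] B:[] C:[pong,req]
After 13 (process(B)): A:[sync] B:[] C:[pong,req]
After 14 (send(from=A, to=C, msg='data')): A:[sync] B:[] C:[pong,req,data]

Answer: done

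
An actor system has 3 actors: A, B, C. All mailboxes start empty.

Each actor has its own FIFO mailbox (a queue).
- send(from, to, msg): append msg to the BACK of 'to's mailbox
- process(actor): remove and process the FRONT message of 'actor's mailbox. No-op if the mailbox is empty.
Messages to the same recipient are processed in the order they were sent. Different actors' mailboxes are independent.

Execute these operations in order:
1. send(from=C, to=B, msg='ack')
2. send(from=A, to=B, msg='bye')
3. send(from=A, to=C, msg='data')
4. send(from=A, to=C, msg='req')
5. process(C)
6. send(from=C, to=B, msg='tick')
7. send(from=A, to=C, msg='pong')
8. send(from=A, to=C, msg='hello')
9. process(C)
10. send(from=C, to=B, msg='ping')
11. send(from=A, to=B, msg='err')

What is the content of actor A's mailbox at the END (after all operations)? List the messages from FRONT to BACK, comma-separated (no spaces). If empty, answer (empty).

After 1 (send(from=C, to=B, msg='ack')): A:[] B:[ack] C:[]
After 2 (send(from=A, to=B, msg='bye')): A:[] B:[ack,bye] C:[]
After 3 (send(from=A, to=C, msg='data')): A:[] B:[ack,bye] C:[data]
After 4 (send(from=A, to=C, msg='req')): A:[] B:[ack,bye] C:[data,req]
After 5 (process(C)): A:[] B:[ack,bye] C:[req]
After 6 (send(from=C, to=B, msg='tick')): A:[] B:[ack,bye,tick] C:[req]
After 7 (send(from=A, to=C, msg='pong')): A:[] B:[ack,bye,tick] C:[req,pong]
After 8 (send(from=A, to=C, msg='hello')): A:[] B:[ack,bye,tick] C:[req,pong,hello]
After 9 (process(C)): A:[] B:[ack,bye,tick] C:[pong,hello]
After 10 (send(from=C, to=B, msg='ping')): A:[] B:[ack,bye,tick,ping] C:[pong,hello]
After 11 (send(from=A, to=B, msg='err')): A:[] B:[ack,bye,tick,ping,err] C:[pong,hello]

Answer: (empty)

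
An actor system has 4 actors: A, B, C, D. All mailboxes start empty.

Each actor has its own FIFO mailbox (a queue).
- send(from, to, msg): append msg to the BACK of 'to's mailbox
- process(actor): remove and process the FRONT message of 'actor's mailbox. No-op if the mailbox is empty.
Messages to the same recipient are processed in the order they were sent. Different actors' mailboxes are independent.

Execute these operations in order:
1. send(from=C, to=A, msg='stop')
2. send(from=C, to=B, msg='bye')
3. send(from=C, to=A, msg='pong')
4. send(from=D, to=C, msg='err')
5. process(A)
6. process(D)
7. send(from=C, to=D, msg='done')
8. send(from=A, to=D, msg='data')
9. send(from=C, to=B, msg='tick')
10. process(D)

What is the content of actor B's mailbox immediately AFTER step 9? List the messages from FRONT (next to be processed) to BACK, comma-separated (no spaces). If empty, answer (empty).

After 1 (send(from=C, to=A, msg='stop')): A:[stop] B:[] C:[] D:[]
After 2 (send(from=C, to=B, msg='bye')): A:[stop] B:[bye] C:[] D:[]
After 3 (send(from=C, to=A, msg='pong')): A:[stop,pong] B:[bye] C:[] D:[]
After 4 (send(from=D, to=C, msg='err')): A:[stop,pong] B:[bye] C:[err] D:[]
After 5 (process(A)): A:[pong] B:[bye] C:[err] D:[]
After 6 (process(D)): A:[pong] B:[bye] C:[err] D:[]
After 7 (send(from=C, to=D, msg='done')): A:[pong] B:[bye] C:[err] D:[done]
After 8 (send(from=A, to=D, msg='data')): A:[pong] B:[bye] C:[err] D:[done,data]
After 9 (send(from=C, to=B, msg='tick')): A:[pong] B:[bye,tick] C:[err] D:[done,data]

bye,tick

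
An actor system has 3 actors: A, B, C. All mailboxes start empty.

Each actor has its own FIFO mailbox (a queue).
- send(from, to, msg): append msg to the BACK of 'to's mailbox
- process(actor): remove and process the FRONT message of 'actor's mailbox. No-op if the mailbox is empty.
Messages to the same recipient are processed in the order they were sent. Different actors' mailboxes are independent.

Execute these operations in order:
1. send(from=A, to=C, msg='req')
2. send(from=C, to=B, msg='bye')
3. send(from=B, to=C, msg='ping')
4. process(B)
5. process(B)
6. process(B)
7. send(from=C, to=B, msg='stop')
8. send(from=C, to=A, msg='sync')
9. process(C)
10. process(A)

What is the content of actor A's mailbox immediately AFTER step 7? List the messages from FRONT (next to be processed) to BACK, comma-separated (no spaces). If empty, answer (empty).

After 1 (send(from=A, to=C, msg='req')): A:[] B:[] C:[req]
After 2 (send(from=C, to=B, msg='bye')): A:[] B:[bye] C:[req]
After 3 (send(from=B, to=C, msg='ping')): A:[] B:[bye] C:[req,ping]
After 4 (process(B)): A:[] B:[] C:[req,ping]
After 5 (process(B)): A:[] B:[] C:[req,ping]
After 6 (process(B)): A:[] B:[] C:[req,ping]
After 7 (send(from=C, to=B, msg='stop')): A:[] B:[stop] C:[req,ping]

(empty)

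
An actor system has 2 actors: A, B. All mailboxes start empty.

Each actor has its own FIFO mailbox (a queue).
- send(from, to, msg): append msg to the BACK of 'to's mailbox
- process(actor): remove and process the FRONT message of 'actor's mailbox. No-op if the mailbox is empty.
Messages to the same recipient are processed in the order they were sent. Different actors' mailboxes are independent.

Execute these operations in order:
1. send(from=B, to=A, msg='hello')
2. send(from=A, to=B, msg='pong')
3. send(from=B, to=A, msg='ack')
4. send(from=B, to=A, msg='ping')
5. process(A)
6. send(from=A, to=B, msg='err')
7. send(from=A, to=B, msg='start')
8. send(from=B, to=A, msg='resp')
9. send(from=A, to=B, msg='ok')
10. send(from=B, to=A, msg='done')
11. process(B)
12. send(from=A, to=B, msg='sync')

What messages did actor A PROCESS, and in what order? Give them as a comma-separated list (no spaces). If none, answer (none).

Answer: hello

Derivation:
After 1 (send(from=B, to=A, msg='hello')): A:[hello] B:[]
After 2 (send(from=A, to=B, msg='pong')): A:[hello] B:[pong]
After 3 (send(from=B, to=A, msg='ack')): A:[hello,ack] B:[pong]
After 4 (send(from=B, to=A, msg='ping')): A:[hello,ack,ping] B:[pong]
After 5 (process(A)): A:[ack,ping] B:[pong]
After 6 (send(from=A, to=B, msg='err')): A:[ack,ping] B:[pong,err]
After 7 (send(from=A, to=B, msg='start')): A:[ack,ping] B:[pong,err,start]
After 8 (send(from=B, to=A, msg='resp')): A:[ack,ping,resp] B:[pong,err,start]
After 9 (send(from=A, to=B, msg='ok')): A:[ack,ping,resp] B:[pong,err,start,ok]
After 10 (send(from=B, to=A, msg='done')): A:[ack,ping,resp,done] B:[pong,err,start,ok]
After 11 (process(B)): A:[ack,ping,resp,done] B:[err,start,ok]
After 12 (send(from=A, to=B, msg='sync')): A:[ack,ping,resp,done] B:[err,start,ok,sync]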